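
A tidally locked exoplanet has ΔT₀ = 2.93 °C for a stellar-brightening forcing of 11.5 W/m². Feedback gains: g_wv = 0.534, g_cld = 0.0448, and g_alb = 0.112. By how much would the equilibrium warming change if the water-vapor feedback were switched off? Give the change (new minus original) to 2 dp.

-6.00 °C

Original: g = 0.6908, ΔT = 2.93/(1−0.6908) = 9.4761 °C.
Without water-vapor: g' = 0.1568, ΔT' = 2.93/(1−0.1568) = 3.4749 °C.
Change = 3.4749 − 9.4761 = -6.00 °C.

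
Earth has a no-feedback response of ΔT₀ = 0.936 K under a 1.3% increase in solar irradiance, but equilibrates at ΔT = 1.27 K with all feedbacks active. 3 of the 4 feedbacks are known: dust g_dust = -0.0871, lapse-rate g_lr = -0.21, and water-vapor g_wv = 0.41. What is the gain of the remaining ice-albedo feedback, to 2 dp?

Amplification A = ΔT/ΔT₀ = 1.27/0.936 = 1.357.
Total gain g = 1 − 1/A = 1 − 1/1.357 = 0.2631.
Known gains sum to -0.0871 − 0.21 + 0.41 = 0.1129.
g_ice = 0.2631 − 0.1129 = 0.15.

0.15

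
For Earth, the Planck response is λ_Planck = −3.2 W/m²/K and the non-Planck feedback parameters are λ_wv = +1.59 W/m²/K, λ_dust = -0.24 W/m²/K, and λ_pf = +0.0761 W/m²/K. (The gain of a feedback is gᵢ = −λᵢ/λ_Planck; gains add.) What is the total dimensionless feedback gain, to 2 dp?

0.45

Convert to gains: g_wv = 1.59/3.2 = 0.4969; g_dust = -0.24/3.2 = -0.075; g_pf = 0.0761/3.2 = 0.02378.
Total gain g = 0.44568.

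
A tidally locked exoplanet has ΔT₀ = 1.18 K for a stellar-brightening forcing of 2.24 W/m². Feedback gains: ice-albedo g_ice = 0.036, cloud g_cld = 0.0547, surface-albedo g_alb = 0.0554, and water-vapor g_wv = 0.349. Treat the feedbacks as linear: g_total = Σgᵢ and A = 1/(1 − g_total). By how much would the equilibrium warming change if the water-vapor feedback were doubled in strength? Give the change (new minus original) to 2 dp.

Original: g = 0.4951, ΔT = 1.18/(1−0.4951) = 2.3371 K.
With doubled water-vapor: g' = 0.8441, ΔT' = 1.18/(1−0.8441) = 7.5690 K.
Change = 7.5690 − 2.3371 = 5.23 K.

5.23 K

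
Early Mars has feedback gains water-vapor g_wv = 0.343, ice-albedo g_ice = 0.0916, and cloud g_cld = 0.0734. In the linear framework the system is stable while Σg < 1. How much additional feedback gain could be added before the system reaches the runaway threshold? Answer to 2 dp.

Current total gain = 0.343 + 0.0916 + 0.0734 = 0.508.
Margin to runaway = 1 − 0.508 = 0.49.

0.49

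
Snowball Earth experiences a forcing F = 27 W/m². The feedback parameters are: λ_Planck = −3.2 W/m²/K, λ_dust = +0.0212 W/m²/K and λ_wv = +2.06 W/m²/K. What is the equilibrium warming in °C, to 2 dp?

Net feedback parameter λ = (−3.2) + (+0.0212) + (+2.06) = -1.1188 W/m²/K.
ΔT = −F/λ = −27/(-1.1188) = 24.13 °C.

24.13 °C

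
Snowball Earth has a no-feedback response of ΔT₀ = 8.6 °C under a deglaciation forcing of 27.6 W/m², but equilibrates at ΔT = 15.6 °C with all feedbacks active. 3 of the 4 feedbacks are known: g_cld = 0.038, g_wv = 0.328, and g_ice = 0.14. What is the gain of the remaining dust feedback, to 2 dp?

-0.06

Amplification A = ΔT/ΔT₀ = 15.6/8.6 = 1.814.
Total gain g = 1 − 1/A = 1 − 1/1.814 = 0.4487.
Known gains sum to 0.038 + 0.328 + 0.14 = 0.506.
g_dust = 0.4487 − 0.506 = -0.06.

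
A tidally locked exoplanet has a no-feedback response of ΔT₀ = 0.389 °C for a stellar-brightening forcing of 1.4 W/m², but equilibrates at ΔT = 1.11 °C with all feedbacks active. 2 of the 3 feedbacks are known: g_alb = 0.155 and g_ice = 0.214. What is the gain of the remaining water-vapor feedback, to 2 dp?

0.28

Amplification A = ΔT/ΔT₀ = 1.11/0.389 = 2.853.
Total gain g = 1 − 1/A = 1 − 1/2.853 = 0.6495.
Known gains sum to 0.155 + 0.214 = 0.369.
g_wv = 0.6495 − 0.369 = 0.28.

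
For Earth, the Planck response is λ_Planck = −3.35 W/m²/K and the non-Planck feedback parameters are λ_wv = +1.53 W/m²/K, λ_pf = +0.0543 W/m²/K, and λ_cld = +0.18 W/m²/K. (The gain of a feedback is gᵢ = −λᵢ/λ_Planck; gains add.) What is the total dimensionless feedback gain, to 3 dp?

Convert to gains: g_wv = 1.53/3.35 = 0.4567; g_pf = 0.0543/3.35 = 0.01621; g_cld = 0.18/3.35 = 0.05373.
Total gain g = 0.52664.

0.527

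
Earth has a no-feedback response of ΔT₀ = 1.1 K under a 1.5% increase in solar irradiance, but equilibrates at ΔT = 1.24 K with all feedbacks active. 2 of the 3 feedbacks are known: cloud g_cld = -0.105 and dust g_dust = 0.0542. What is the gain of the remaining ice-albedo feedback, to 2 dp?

Amplification A = ΔT/ΔT₀ = 1.24/1.1 = 1.127.
Total gain g = 1 − 1/A = 1 − 1/1.127 = 0.1127.
Known gains sum to -0.105 + 0.0542 = -0.0508.
g_ice = 0.1127 + 0.0508 = 0.16.

0.16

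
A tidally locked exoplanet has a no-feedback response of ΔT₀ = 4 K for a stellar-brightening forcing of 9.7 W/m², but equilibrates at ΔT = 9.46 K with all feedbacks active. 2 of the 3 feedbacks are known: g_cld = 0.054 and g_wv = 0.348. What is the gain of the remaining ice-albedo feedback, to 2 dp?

Amplification A = ΔT/ΔT₀ = 9.46/4 = 2.365.
Total gain g = 1 − 1/A = 1 − 1/2.365 = 0.5772.
Known gains sum to 0.054 + 0.348 = 0.402.
g_ice = 0.5772 − 0.402 = 0.18.

0.18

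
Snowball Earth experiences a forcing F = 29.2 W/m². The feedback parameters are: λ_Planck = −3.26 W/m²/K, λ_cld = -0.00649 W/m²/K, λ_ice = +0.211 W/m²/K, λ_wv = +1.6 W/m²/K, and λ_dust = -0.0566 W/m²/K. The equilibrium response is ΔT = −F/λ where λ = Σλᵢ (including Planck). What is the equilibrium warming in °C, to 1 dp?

Net feedback parameter λ = (−3.26) + (-0.00649) + (+0.211) + (+1.6) + (-0.0566) = -1.51209 W/m²/K.
ΔT = −F/λ = −29.2/(-1.51209) = 19.3 °C.

19.3 °C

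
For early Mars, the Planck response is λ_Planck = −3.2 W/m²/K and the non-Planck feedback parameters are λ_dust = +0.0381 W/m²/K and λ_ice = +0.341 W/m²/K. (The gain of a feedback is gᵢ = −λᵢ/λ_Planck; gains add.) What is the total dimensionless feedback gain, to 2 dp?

Convert to gains: g_dust = 0.0381/3.2 = 0.01191; g_ice = 0.341/3.2 = 0.1066.
Total gain g = 0.11851.

0.12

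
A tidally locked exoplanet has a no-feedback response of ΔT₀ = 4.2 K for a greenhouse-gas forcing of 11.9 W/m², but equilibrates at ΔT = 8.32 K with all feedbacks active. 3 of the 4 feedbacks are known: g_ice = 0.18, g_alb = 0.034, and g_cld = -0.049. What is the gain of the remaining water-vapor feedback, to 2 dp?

0.33

Amplification A = ΔT/ΔT₀ = 8.32/4.2 = 1.981.
Total gain g = 1 − 1/A = 1 − 1/1.981 = 0.4952.
Known gains sum to 0.18 + 0.034 − 0.049 = 0.165.
g_wv = 0.4952 − 0.165 = 0.33.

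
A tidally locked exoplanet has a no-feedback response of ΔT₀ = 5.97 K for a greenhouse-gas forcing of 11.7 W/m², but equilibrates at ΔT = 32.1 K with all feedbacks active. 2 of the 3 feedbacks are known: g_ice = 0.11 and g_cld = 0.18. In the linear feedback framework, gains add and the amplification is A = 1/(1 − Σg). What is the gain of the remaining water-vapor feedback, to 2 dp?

Amplification A = ΔT/ΔT₀ = 32.1/5.97 = 5.377.
Total gain g = 1 − 1/A = 1 − 1/5.377 = 0.814.
Known gains sum to 0.11 + 0.18 = 0.29.
g_wv = 0.814 − 0.29 = 0.52.

0.52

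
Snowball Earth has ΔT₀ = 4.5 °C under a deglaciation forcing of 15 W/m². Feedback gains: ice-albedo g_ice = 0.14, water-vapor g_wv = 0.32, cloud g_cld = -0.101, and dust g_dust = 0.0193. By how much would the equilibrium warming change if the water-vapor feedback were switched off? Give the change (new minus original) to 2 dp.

Original: g = 0.3783, ΔT = 4.5/(1−0.3783) = 7.2382 °C.
Without water-vapor: g' = 0.0583, ΔT' = 4.5/(1−0.0583) = 4.7786 °C.
Change = 4.7786 − 7.2382 = -2.46 °C.

-2.46 °C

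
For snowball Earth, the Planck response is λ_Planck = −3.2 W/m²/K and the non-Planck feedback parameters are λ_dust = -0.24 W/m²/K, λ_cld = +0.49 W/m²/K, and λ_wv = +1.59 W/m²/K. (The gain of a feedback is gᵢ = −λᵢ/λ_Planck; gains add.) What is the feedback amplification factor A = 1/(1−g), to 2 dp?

2.35

Convert to gains: g_dust = -0.24/3.2 = -0.075; g_cld = 0.49/3.2 = 0.1531; g_wv = 1.59/3.2 = 0.4969.
Total gain g = 0.575.
A = 1/(1 − 0.575) = 2.35.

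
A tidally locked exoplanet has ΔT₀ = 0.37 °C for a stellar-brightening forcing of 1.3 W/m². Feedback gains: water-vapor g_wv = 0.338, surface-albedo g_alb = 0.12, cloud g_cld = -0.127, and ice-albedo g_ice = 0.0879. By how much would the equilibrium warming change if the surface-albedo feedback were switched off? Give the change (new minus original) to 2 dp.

Original: g = 0.4189, ΔT = 0.37/(1−0.4189) = 0.6367 °C.
Without surface-albedo: g' = 0.2989, ΔT' = 0.37/(1−0.2989) = 0.5277 °C.
Change = 0.5277 − 0.6367 = -0.11 °C.

-0.11 °C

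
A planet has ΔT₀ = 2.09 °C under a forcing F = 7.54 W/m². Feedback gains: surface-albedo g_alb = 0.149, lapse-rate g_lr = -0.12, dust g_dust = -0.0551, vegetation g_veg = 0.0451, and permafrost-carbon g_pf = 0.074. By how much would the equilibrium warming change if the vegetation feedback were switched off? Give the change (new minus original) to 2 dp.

-0.11 °C

Original: g = 0.093, ΔT = 2.09/(1−0.093) = 2.3043 °C.
Without vegetation: g' = 0.0479, ΔT' = 2.09/(1−0.0479) = 2.1951 °C.
Change = 2.1951 − 2.3043 = -0.11 °C.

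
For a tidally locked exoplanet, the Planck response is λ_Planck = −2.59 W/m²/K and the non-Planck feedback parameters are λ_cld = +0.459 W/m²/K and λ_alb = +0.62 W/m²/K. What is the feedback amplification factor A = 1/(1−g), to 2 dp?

1.71

Convert to gains: g_cld = 0.459/2.59 = 0.1772; g_alb = 0.62/2.59 = 0.2394.
Total gain g = 0.4166.
A = 1/(1 − 0.4166) = 1.71.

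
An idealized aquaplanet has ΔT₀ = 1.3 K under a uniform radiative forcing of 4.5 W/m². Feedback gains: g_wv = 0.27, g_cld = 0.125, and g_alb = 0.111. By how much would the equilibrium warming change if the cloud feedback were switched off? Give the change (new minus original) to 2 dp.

-0.53 K

Original: g = 0.506, ΔT = 1.3/(1−0.506) = 2.6316 K.
Without cloud: g' = 0.381, ΔT' = 1.3/(1−0.381) = 2.1002 K.
Change = 2.1002 − 2.6316 = -0.53 K.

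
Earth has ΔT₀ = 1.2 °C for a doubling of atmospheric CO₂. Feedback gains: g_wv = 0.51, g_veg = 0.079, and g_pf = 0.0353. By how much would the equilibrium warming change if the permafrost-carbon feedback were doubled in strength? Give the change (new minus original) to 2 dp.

0.33 °C

Original: g = 0.6243, ΔT = 1.2/(1−0.6243) = 3.1940 °C.
With doubled permafrost-carbon: g' = 0.6596, ΔT' = 1.2/(1−0.6596) = 3.5253 °C.
Change = 3.5253 − 3.1940 = 0.33 °C.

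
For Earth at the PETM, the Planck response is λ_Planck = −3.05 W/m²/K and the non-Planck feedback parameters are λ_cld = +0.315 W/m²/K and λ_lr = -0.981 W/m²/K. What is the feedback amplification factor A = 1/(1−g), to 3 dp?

0.821

Convert to gains: g_cld = 0.315/3.05 = 0.1033; g_lr = -0.981/3.05 = -0.3216.
Total gain g = -0.2183.
A = 1/(1 + 0.2183) = 0.821.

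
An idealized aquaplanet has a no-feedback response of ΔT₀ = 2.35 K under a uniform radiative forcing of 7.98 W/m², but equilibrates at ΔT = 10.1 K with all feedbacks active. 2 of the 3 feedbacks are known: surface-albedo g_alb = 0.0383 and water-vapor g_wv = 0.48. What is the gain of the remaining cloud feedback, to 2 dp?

Amplification A = ΔT/ΔT₀ = 10.1/2.35 = 4.298.
Total gain g = 1 − 1/A = 1 − 1/4.298 = 0.7673.
Known gains sum to 0.0383 + 0.48 = 0.5183.
g_cld = 0.7673 − 0.5183 = 0.25.

0.25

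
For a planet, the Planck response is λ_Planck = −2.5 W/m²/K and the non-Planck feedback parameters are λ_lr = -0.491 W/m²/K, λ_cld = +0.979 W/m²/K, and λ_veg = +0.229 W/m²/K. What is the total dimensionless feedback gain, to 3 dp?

Convert to gains: g_lr = -0.491/2.5 = -0.1964; g_cld = 0.979/2.5 = 0.3916; g_veg = 0.229/2.5 = 0.0916.
Total gain g = 0.2868.

0.287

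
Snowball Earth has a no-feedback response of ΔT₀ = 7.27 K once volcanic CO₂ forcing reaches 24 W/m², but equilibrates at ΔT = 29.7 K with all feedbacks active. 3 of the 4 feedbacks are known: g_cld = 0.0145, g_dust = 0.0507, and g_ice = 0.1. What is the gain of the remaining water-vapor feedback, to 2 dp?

Amplification A = ΔT/ΔT₀ = 29.7/7.27 = 4.085.
Total gain g = 1 − 1/A = 1 − 1/4.085 = 0.7552.
Known gains sum to 0.0145 + 0.0507 + 0.1 = 0.1652.
g_wv = 0.7552 − 0.1652 = 0.59.

0.59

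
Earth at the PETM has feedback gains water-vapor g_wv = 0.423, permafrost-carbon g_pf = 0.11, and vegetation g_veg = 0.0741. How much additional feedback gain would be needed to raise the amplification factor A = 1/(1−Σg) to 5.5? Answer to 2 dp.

Current total gain = 0.6071.
Target gain for A = 5.5: g* = 1 − 1/5.5 = 0.8182.
Additional gain needed = 0.8182 − 0.6071 = 0.21.

0.21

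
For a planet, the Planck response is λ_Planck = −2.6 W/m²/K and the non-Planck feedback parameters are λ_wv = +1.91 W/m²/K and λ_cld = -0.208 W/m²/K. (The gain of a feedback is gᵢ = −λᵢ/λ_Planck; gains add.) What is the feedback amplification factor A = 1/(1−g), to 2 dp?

2.90

Convert to gains: g_wv = 1.91/2.6 = 0.7346; g_cld = -0.208/2.6 = -0.08.
Total gain g = 0.6546.
A = 1/(1 − 0.6546) = 2.90.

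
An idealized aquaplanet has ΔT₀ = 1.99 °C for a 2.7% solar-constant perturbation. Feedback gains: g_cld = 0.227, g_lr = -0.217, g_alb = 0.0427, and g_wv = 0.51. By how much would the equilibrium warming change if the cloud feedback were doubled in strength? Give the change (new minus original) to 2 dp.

4.91 °C

Original: g = 0.5627, ΔT = 1.99/(1−0.5627) = 4.5507 °C.
With doubled cloud: g' = 0.7897, ΔT' = 1.99/(1−0.7897) = 9.4627 °C.
Change = 9.4627 − 4.5507 = 4.91 °C.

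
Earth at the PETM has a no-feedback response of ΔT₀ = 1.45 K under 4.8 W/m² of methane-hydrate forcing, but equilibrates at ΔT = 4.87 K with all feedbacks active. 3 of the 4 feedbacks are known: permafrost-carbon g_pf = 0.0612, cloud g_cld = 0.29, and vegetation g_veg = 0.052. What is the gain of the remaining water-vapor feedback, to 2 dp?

0.30

Amplification A = ΔT/ΔT₀ = 4.87/1.45 = 3.359.
Total gain g = 1 − 1/A = 1 − 1/3.359 = 0.7023.
Known gains sum to 0.0612 + 0.29 + 0.052 = 0.4032.
g_wv = 0.7023 − 0.4032 = 0.30.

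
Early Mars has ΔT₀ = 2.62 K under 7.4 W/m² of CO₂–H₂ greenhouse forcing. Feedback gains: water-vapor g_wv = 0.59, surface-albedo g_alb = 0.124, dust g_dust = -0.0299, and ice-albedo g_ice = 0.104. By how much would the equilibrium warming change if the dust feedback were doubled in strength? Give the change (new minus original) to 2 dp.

Original: g = 0.7881, ΔT = 2.62/(1−0.7881) = 12.3643 K.
With doubled dust: g' = 0.7582, ΔT' = 2.62/(1−0.7582) = 10.8354 K.
Change = 10.8354 − 12.3643 = -1.53 K.

-1.53 K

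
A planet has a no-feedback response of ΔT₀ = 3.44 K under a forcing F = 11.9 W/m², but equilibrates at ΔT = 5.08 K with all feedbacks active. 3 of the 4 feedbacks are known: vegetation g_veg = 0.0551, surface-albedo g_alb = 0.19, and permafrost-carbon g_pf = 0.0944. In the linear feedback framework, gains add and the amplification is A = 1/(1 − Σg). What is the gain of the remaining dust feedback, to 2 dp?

-0.02

Amplification A = ΔT/ΔT₀ = 5.08/3.44 = 1.477.
Total gain g = 1 − 1/A = 1 − 1/1.477 = 0.323.
Known gains sum to 0.0551 + 0.19 + 0.0944 = 0.3395.
g_dust = 0.323 − 0.3395 = -0.02.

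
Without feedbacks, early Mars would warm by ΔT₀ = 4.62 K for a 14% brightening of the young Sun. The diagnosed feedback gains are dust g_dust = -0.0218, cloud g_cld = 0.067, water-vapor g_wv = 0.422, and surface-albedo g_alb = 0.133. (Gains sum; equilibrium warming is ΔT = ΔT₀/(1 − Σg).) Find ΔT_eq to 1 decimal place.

11.6 K

Total gain g = -0.0218 + 0.067 + 0.422 + 0.133 = 0.6002.
Amplification A = 1/(1 − 0.6002) = 2.501.
ΔT = 4.62 × 2.501 = 11.6 K.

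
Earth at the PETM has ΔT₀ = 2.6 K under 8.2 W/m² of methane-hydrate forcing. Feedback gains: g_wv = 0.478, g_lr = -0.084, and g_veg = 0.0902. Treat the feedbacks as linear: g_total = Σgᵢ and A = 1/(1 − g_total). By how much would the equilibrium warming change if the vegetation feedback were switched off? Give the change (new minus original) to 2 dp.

-0.75 K

Original: g = 0.4842, ΔT = 2.6/(1−0.4842) = 5.0407 K.
Without vegetation: g' = 0.394, ΔT' = 2.6/(1−0.394) = 4.2904 K.
Change = 4.2904 − 5.0407 = -0.75 K.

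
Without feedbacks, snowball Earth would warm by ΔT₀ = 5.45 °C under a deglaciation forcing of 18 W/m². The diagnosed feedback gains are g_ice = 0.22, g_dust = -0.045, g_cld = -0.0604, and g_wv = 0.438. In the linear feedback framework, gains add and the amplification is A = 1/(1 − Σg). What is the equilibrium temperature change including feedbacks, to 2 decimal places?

Total gain g = 0.22 − 0.045 − 0.0604 + 0.438 = 0.5526.
Amplification A = 1/(1 − 0.5526) = 2.235.
ΔT = 5.45 × 2.235 = 12.18 °C.

12.18 °C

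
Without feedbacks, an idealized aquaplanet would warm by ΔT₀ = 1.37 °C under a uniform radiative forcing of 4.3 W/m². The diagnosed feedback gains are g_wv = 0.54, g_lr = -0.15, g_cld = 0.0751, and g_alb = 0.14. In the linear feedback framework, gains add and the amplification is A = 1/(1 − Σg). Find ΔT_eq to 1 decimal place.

Total gain g = 0.54 − 0.15 + 0.0751 + 0.14 = 0.6051.
Amplification A = 1/(1 − 0.6051) = 2.532.
ΔT = 1.37 × 2.532 = 3.5 °C.

3.5 °C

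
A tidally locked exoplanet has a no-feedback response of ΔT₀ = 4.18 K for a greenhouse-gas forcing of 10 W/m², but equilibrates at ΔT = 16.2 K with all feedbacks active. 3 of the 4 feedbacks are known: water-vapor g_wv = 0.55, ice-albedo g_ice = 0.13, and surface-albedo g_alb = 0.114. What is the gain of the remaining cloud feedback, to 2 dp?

-0.05

Amplification A = ΔT/ΔT₀ = 16.2/4.18 = 3.876.
Total gain g = 1 − 1/A = 1 − 1/3.876 = 0.742.
Known gains sum to 0.55 + 0.13 + 0.114 = 0.794.
g_cld = 0.742 − 0.794 = -0.05.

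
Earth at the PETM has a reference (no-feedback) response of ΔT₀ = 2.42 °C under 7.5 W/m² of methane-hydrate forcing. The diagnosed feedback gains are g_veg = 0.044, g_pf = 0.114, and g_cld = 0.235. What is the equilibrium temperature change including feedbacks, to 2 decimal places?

Total gain g = 0.044 + 0.114 + 0.235 = 0.393.
Amplification A = 1/(1 − 0.393) = 1.647.
ΔT = 2.42 × 1.647 = 3.99 °C.

3.99 °C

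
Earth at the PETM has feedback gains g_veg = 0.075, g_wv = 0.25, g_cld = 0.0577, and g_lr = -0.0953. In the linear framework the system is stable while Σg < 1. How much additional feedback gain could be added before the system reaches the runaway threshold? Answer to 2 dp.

0.71

Current total gain = 0.075 + 0.25 + 0.0577 − 0.0953 = 0.2874.
Margin to runaway = 1 − 0.2874 = 0.71.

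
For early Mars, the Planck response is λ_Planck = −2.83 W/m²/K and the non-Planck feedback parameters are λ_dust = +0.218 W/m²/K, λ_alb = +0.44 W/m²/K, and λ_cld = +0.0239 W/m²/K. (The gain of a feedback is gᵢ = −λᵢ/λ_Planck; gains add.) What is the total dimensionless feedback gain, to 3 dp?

0.241

Convert to gains: g_dust = 0.218/2.83 = 0.07703; g_alb = 0.44/2.83 = 0.1555; g_cld = 0.0239/2.83 = 0.008445.
Total gain g = 0.240975.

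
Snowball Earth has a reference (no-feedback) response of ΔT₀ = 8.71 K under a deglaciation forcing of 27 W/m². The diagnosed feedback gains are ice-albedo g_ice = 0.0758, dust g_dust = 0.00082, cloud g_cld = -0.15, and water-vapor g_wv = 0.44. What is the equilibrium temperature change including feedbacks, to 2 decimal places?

13.75 K

Total gain g = 0.0758 + 0.00082 − 0.15 + 0.44 = 0.36662.
Amplification A = 1/(1 − 0.36662) = 1.579.
ΔT = 8.71 × 1.579 = 13.75 K.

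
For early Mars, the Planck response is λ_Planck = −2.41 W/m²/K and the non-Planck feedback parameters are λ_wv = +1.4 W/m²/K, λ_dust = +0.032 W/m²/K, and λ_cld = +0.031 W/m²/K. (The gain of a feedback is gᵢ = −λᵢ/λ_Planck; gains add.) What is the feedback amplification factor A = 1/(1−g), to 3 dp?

Convert to gains: g_wv = 1.4/2.41 = 0.5809; g_dust = 0.032/2.41 = 0.01328; g_cld = 0.031/2.41 = 0.01286.
Total gain g = 0.60704.
A = 1/(1 − 0.60704) = 2.545.

2.545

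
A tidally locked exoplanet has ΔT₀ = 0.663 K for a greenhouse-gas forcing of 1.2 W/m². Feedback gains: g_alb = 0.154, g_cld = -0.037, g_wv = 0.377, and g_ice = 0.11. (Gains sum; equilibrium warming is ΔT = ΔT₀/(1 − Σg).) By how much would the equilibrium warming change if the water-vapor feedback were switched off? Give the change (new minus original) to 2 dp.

Original: g = 0.604, ΔT = 0.663/(1−0.604) = 1.6742 K.
Without water-vapor: g' = 0.227, ΔT' = 0.663/(1−0.227) = 0.8577 K.
Change = 0.8577 − 1.6742 = -0.82 K.

-0.82 K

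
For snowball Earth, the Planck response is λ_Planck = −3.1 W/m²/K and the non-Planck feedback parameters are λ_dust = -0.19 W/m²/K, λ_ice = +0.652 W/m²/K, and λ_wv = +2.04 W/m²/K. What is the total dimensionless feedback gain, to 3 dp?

Convert to gains: g_dust = -0.19/3.1 = -0.06129; g_ice = 0.652/3.1 = 0.2103; g_wv = 2.04/3.1 = 0.6581.
Total gain g = 0.80711.

0.807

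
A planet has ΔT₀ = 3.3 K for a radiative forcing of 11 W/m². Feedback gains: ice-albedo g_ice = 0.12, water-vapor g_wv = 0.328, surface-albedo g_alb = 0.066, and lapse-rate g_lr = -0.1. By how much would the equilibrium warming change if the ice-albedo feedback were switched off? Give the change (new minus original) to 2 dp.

-0.96 K

Original: g = 0.414, ΔT = 3.3/(1−0.414) = 5.6314 K.
Without ice-albedo: g' = 0.294, ΔT' = 3.3/(1−0.294) = 4.6742 K.
Change = 4.6742 − 5.6314 = -0.96 K.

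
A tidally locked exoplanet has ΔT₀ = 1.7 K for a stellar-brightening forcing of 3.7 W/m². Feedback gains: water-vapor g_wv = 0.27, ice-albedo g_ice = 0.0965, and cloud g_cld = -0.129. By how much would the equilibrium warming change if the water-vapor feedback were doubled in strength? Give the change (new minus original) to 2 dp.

Original: g = 0.2375, ΔT = 1.7/(1−0.2375) = 2.2295 K.
With doubled water-vapor: g' = 0.5075, ΔT' = 1.7/(1−0.5075) = 3.4518 K.
Change = 3.4518 − 2.2295 = 1.22 K.

1.22 K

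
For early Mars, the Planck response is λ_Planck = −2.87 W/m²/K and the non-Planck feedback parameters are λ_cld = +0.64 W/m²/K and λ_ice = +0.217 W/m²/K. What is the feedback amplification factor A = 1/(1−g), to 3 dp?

Convert to gains: g_cld = 0.64/2.87 = 0.223; g_ice = 0.217/2.87 = 0.07561.
Total gain g = 0.29861.
A = 1/(1 − 0.29861) = 1.426.

1.426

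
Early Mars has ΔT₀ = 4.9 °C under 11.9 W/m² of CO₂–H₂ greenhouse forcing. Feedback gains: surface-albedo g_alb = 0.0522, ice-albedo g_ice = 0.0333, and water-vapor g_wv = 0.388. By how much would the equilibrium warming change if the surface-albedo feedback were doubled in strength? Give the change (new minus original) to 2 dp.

1.02 °C

Original: g = 0.4735, ΔT = 4.9/(1−0.4735) = 9.3067 °C.
With doubled surface-albedo: g' = 0.5257, ΔT' = 4.9/(1−0.5257) = 10.3310 °C.
Change = 10.3310 − 9.3067 = 1.02 °C.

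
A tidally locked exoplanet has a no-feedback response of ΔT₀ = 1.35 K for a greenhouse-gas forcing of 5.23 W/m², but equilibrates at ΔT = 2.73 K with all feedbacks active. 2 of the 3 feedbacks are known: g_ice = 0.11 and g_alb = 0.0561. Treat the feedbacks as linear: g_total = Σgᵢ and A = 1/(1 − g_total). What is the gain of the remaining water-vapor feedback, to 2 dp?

Amplification A = ΔT/ΔT₀ = 2.73/1.35 = 2.022.
Total gain g = 1 − 1/A = 1 − 1/2.022 = 0.5054.
Known gains sum to 0.11 + 0.0561 = 0.1661.
g_wv = 0.5054 − 0.1661 = 0.34.

0.34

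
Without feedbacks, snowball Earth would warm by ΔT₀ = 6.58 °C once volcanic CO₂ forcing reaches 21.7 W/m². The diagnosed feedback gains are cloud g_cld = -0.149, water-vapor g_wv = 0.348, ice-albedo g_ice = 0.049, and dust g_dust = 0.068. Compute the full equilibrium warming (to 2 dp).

Total gain g = -0.149 + 0.348 + 0.049 + 0.068 = 0.316.
Amplification A = 1/(1 − 0.316) = 1.462.
ΔT = 6.58 × 1.462 = 9.62 °C.

9.62 °C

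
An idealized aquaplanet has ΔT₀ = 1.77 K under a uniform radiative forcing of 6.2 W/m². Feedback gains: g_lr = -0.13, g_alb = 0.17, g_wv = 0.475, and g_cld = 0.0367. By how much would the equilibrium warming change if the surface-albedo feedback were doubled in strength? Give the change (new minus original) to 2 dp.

2.41 K

Original: g = 0.5517, ΔT = 1.77/(1−0.5517) = 3.9482 K.
With doubled surface-albedo: g' = 0.7217, ΔT' = 1.77/(1−0.7217) = 6.3600 K.
Change = 6.3600 − 3.9482 = 2.41 K.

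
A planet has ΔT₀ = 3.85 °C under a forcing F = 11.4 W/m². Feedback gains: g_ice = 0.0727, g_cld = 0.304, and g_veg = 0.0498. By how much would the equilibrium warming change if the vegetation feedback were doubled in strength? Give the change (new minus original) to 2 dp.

0.64 °C

Original: g = 0.4265, ΔT = 3.85/(1−0.4265) = 6.7132 °C.
With doubled vegetation: g' = 0.4763, ΔT' = 3.85/(1−0.4763) = 7.3515 °C.
Change = 7.3515 − 6.7132 = 0.64 °C.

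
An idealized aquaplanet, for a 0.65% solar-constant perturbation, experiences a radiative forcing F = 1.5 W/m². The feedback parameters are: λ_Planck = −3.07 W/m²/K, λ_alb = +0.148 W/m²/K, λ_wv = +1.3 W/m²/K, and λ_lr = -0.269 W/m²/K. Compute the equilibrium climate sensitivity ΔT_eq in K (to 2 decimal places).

0.79 K

Net feedback parameter λ = (−3.07) + (+0.148) + (+1.3) + (-0.269) = -1.891 W/m²/K.
ΔT = −F/λ = −1.5/(-1.891) = 0.79 K.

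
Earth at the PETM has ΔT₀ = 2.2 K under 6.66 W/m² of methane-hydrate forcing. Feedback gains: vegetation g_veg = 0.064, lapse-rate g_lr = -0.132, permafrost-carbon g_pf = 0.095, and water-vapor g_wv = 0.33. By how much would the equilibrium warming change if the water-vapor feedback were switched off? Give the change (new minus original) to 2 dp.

-1.16 K

Original: g = 0.357, ΔT = 2.2/(1−0.357) = 3.4215 K.
Without water-vapor: g' = 0.027, ΔT' = 2.2/(1−0.027) = 2.2610 K.
Change = 2.2610 − 3.4215 = -1.16 K.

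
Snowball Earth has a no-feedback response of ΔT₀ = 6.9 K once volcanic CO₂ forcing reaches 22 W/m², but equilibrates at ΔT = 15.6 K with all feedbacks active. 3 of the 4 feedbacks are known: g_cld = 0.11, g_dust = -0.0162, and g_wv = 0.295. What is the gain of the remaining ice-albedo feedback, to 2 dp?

0.17

Amplification A = ΔT/ΔT₀ = 15.6/6.9 = 2.261.
Total gain g = 1 − 1/A = 1 − 1/2.261 = 0.5577.
Known gains sum to 0.11 − 0.0162 + 0.295 = 0.3888.
g_ice = 0.5577 − 0.3888 = 0.17.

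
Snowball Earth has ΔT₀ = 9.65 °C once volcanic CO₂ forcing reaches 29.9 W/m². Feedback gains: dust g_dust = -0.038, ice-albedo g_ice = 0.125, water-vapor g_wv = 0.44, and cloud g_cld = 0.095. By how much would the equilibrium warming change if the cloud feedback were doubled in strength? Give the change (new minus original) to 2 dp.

8.57 °C

Original: g = 0.622, ΔT = 9.65/(1−0.622) = 25.5291 °C.
With doubled cloud: g' = 0.717, ΔT' = 9.65/(1−0.717) = 34.0989 °C.
Change = 34.0989 − 25.5291 = 8.57 °C.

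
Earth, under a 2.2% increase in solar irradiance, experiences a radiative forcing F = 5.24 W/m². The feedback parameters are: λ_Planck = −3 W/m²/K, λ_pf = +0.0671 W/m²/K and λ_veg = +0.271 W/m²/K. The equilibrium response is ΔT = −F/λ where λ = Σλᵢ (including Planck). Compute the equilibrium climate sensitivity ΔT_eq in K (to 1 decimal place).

2.0 K

Net feedback parameter λ = (−3) + (+0.0671) + (+0.271) = -2.6619 W/m²/K.
ΔT = −F/λ = −5.24/(-2.6619) = 2.0 K.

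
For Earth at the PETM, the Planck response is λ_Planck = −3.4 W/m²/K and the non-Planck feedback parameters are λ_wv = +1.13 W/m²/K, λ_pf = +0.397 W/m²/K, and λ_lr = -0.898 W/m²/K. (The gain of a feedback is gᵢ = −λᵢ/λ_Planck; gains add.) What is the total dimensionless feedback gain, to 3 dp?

Convert to gains: g_wv = 1.13/3.4 = 0.3324; g_pf = 0.397/3.4 = 0.1168; g_lr = -0.898/3.4 = -0.2641.
Total gain g = 0.1851.

0.185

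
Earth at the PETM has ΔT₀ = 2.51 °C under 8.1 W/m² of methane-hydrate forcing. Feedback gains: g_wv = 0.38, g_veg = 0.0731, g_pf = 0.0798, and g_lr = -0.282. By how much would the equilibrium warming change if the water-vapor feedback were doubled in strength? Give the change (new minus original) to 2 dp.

Original: g = 0.2509, ΔT = 2.51/(1−0.2509) = 3.3507 °C.
With doubled water-vapor: g' = 0.6309, ΔT' = 2.51/(1−0.6309) = 6.8003 °C.
Change = 6.8003 − 3.3507 = 3.45 °C.

3.45 °C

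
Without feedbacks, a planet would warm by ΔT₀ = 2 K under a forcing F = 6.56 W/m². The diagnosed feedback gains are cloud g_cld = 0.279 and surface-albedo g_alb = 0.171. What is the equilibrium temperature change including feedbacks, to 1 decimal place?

3.6 K

Total gain g = 0.279 + 0.171 = 0.45.
Amplification A = 1/(1 − 0.45) = 1.818.
ΔT = 2 × 1.818 = 3.6 K.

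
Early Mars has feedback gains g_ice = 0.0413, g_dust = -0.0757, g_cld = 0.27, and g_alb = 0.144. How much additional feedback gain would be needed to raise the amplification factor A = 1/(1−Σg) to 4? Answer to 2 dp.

Current total gain = 0.3796.
Target gain for A = 4: g* = 1 − 1/4 = 0.75.
Additional gain needed = 0.75 − 0.3796 = 0.37.

0.37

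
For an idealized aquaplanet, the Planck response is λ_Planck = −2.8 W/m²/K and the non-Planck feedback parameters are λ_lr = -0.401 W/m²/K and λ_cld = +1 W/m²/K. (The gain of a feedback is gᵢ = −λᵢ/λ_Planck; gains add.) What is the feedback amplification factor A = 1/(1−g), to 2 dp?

1.27

Convert to gains: g_lr = -0.401/2.8 = -0.1432; g_cld = 1/2.8 = 0.3571.
Total gain g = 0.2139.
A = 1/(1 − 0.2139) = 1.27.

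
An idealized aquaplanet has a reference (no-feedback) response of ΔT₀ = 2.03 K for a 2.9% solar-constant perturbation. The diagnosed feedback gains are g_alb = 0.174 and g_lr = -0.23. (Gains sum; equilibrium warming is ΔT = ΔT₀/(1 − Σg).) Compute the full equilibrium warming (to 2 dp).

Total gain g = 0.174 − 0.23 = -0.056.
Amplification A = 1/(1 + 0.056) = 0.947.
ΔT = 2.03 × 0.947 = 1.92 K.

1.92 K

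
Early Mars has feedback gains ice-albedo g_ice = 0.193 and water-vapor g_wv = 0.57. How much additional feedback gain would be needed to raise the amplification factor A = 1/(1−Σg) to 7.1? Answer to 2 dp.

Current total gain = 0.763.
Target gain for A = 7.1: g* = 1 − 1/7.1 = 0.8592.
Additional gain needed = 0.8592 − 0.763 = 0.10.

0.10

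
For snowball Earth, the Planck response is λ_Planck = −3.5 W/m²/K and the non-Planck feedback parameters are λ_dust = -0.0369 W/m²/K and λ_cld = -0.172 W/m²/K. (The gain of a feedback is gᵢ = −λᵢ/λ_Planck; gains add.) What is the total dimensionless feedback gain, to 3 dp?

Convert to gains: g_dust = -0.0369/3.5 = -0.01054; g_cld = -0.172/3.5 = -0.04914.
Total gain g = -0.05968.

-0.060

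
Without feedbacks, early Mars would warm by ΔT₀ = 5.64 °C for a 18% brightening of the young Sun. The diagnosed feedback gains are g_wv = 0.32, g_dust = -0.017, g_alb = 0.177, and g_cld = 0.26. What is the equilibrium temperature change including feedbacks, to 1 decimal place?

21.7 °C

Total gain g = 0.32 − 0.017 + 0.177 + 0.26 = 0.74.
Amplification A = 1/(1 − 0.74) = 3.846.
ΔT = 5.64 × 3.846 = 21.7 °C.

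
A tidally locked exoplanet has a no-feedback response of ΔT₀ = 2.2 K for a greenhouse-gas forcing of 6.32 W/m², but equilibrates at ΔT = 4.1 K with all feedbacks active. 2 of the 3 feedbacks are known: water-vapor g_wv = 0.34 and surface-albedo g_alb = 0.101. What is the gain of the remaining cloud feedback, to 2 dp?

0.02

Amplification A = ΔT/ΔT₀ = 4.1/2.2 = 1.864.
Total gain g = 1 − 1/A = 1 − 1/1.864 = 0.4635.
Known gains sum to 0.34 + 0.101 = 0.441.
g_cld = 0.4635 − 0.441 = 0.02.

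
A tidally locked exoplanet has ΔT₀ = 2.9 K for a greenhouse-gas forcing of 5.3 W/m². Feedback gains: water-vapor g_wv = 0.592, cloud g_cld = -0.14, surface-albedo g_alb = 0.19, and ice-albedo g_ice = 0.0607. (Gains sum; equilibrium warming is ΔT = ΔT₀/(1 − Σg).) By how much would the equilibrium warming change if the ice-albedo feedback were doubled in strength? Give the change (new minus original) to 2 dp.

Original: g = 0.7027, ΔT = 2.9/(1−0.7027) = 9.7545 K.
With doubled ice-albedo: g' = 0.7634, ΔT' = 2.9/(1−0.7634) = 12.2570 K.
Change = 12.2570 − 9.7545 = 2.50 K.

2.50 K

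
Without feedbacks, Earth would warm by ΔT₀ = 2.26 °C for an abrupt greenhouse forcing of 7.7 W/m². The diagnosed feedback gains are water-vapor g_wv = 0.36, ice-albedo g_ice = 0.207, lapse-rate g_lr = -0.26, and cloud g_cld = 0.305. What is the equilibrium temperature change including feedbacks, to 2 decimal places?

Total gain g = 0.36 + 0.207 − 0.26 + 0.305 = 0.612.
Amplification A = 1/(1 − 0.612) = 2.577.
ΔT = 2.26 × 2.577 = 5.82 °C.

5.82 °C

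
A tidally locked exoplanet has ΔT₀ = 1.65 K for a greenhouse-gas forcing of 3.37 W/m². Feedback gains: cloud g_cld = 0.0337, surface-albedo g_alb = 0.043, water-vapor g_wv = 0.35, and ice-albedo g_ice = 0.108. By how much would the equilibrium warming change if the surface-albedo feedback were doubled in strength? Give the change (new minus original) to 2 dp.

Original: g = 0.5347, ΔT = 1.65/(1−0.5347) = 3.5461 K.
With doubled surface-albedo: g' = 0.5777, ΔT' = 1.65/(1−0.5777) = 3.9072 K.
Change = 3.9072 − 3.5461 = 0.36 K.

0.36 K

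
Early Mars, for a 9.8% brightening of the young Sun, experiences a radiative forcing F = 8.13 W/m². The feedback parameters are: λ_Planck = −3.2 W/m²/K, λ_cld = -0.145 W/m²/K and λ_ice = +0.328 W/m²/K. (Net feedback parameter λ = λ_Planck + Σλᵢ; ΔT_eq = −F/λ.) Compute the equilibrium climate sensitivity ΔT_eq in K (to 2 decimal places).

2.69 K

Net feedback parameter λ = (−3.2) + (-0.145) + (+0.328) = -3.017 W/m²/K.
ΔT = −F/λ = −8.13/(-3.017) = 2.69 K.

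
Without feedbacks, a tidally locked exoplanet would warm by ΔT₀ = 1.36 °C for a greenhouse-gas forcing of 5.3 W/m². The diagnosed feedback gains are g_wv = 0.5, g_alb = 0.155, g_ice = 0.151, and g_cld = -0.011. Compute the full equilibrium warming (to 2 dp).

6.63 °C

Total gain g = 0.5 + 0.155 + 0.151 − 0.011 = 0.795.
Amplification A = 1/(1 − 0.795) = 4.878.
ΔT = 1.36 × 4.878 = 6.63 °C.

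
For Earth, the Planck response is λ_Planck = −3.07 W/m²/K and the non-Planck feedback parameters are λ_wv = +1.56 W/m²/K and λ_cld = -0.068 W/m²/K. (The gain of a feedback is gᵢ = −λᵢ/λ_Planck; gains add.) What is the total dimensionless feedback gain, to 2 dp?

0.49

Convert to gains: g_wv = 1.56/3.07 = 0.5081; g_cld = -0.068/3.07 = -0.02215.
Total gain g = 0.48595.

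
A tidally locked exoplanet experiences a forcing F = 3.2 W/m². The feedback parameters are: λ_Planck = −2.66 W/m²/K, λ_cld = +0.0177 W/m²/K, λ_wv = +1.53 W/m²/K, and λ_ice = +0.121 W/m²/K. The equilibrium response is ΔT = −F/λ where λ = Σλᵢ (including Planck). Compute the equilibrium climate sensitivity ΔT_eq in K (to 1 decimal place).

3.2 K

Net feedback parameter λ = (−2.66) + (+0.0177) + (+1.53) + (+0.121) = -0.9913 W/m²/K.
ΔT = −F/λ = −3.2/(-0.9913) = 3.2 K.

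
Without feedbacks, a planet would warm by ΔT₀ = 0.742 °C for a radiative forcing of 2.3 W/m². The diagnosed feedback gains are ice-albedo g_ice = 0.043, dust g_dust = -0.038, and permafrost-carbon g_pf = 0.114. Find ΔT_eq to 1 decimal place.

0.8 °C

Total gain g = 0.043 − 0.038 + 0.114 = 0.119.
Amplification A = 1/(1 − 0.119) = 1.135.
ΔT = 0.742 × 1.135 = 0.8 °C.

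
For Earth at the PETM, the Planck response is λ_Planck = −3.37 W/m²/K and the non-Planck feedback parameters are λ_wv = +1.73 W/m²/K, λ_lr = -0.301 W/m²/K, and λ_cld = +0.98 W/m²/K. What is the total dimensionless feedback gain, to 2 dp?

0.71

Convert to gains: g_wv = 1.73/3.37 = 0.5134; g_lr = -0.301/3.37 = -0.08932; g_cld = 0.98/3.37 = 0.2908.
Total gain g = 0.71488.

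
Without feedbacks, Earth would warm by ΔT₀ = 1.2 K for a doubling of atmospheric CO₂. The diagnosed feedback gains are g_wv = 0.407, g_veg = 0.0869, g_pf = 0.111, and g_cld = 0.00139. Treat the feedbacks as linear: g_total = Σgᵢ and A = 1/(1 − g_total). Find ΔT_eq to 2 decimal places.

3.05 K

Total gain g = 0.407 + 0.0869 + 0.111 + 0.00139 = 0.60629.
Amplification A = 1/(1 − 0.60629) = 2.54.
ΔT = 1.2 × 2.54 = 3.05 K.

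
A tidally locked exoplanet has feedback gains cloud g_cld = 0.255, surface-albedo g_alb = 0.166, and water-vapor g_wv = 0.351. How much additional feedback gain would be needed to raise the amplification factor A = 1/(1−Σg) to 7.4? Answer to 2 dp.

Current total gain = 0.772.
Target gain for A = 7.4: g* = 1 − 1/7.4 = 0.8649.
Additional gain needed = 0.8649 − 0.772 = 0.09.

0.09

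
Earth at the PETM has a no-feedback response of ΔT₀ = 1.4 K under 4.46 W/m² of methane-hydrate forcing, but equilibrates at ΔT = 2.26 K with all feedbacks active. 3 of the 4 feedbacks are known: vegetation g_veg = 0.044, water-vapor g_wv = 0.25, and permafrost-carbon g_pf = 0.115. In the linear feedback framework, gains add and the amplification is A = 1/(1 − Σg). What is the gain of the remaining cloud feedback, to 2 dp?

Amplification A = ΔT/ΔT₀ = 2.26/1.4 = 1.614.
Total gain g = 1 − 1/A = 1 − 1/1.614 = 0.3804.
Known gains sum to 0.044 + 0.25 + 0.115 = 0.409.
g_cld = 0.3804 − 0.409 = -0.03.

-0.03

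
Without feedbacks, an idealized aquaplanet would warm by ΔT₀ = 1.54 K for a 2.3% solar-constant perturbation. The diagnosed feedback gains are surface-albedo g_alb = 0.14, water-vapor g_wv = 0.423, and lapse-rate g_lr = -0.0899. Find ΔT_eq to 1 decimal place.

2.9 K

Total gain g = 0.14 + 0.423 − 0.0899 = 0.4731.
Amplification A = 1/(1 − 0.4731) = 1.898.
ΔT = 1.54 × 1.898 = 2.9 K.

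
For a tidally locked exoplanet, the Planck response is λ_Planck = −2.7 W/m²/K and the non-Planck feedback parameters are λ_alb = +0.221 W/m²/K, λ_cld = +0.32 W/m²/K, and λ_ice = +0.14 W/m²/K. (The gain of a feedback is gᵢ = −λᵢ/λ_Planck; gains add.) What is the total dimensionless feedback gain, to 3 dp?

0.252

Convert to gains: g_alb = 0.221/2.7 = 0.08185; g_cld = 0.32/2.7 = 0.1185; g_ice = 0.14/2.7 = 0.05185.
Total gain g = 0.2522.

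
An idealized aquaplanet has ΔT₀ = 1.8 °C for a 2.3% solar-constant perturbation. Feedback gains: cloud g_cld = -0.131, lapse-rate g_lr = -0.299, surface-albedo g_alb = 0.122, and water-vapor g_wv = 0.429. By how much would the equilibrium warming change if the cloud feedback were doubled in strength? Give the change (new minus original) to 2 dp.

Original: g = 0.121, ΔT = 1.8/(1−0.121) = 2.0478 °C.
With doubled cloud: g' = -0.01, ΔT' = 1.8/(1+0.01) = 1.7822 °C.
Change = 1.7822 − 2.0478 = -0.27 °C.

-0.27 °C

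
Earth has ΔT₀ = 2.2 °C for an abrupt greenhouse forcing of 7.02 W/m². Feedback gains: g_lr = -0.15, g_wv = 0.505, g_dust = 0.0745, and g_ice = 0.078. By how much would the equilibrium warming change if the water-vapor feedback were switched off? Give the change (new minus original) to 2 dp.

-2.26 °C

Original: g = 0.5075, ΔT = 2.2/(1−0.5075) = 4.4670 °C.
Without water-vapor: g' = 0.0025, ΔT' = 2.2/(1−0.0025) = 2.2055 °C.
Change = 2.2055 − 4.4670 = -2.26 °C.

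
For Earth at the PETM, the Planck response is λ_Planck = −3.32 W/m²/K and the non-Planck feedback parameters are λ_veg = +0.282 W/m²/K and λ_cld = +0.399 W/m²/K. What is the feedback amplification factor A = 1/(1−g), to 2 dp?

1.26

Convert to gains: g_veg = 0.282/3.32 = 0.08494; g_cld = 0.399/3.32 = 0.1202.
Total gain g = 0.20514.
A = 1/(1 − 0.20514) = 1.26.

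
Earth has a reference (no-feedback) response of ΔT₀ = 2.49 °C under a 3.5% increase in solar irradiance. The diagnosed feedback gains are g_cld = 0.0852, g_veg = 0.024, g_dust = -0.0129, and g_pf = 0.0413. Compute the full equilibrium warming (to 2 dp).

Total gain g = 0.0852 + 0.024 − 0.0129 + 0.0413 = 0.1376.
Amplification A = 1/(1 − 0.1376) = 1.16.
ΔT = 2.49 × 1.16 = 2.89 °C.

2.89 °C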